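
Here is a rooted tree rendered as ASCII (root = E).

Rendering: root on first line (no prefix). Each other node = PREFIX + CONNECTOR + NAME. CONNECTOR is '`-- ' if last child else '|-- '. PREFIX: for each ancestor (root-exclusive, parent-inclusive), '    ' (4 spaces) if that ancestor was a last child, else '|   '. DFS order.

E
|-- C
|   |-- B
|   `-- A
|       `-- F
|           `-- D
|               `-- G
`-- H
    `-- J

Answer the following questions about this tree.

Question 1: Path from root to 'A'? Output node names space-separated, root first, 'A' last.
Walk down from root: E -> C -> A

Answer: E C A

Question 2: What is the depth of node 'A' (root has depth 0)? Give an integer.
Path from root to A: E -> C -> A
Depth = number of edges = 2

Answer: 2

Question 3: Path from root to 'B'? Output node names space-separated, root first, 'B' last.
Answer: E C B

Derivation:
Walk down from root: E -> C -> B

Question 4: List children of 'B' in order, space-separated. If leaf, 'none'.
Answer: none

Derivation:
Node B's children (from adjacency): (leaf)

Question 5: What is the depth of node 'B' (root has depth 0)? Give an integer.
Path from root to B: E -> C -> B
Depth = number of edges = 2

Answer: 2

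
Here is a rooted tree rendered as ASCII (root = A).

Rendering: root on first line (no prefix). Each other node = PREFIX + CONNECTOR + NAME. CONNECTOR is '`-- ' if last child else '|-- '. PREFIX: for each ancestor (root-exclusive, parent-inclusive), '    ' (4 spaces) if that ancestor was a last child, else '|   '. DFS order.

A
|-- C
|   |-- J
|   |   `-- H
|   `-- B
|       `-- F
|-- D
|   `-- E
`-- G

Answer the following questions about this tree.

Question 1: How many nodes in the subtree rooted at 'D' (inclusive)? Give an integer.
Answer: 2

Derivation:
Subtree rooted at D contains: D, E
Count = 2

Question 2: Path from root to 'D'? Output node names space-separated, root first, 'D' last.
Answer: A D

Derivation:
Walk down from root: A -> D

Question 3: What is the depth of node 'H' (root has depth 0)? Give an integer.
Path from root to H: A -> C -> J -> H
Depth = number of edges = 3

Answer: 3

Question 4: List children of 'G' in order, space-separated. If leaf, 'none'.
Answer: none

Derivation:
Node G's children (from adjacency): (leaf)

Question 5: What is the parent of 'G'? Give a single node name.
Answer: A

Derivation:
Scan adjacency: G appears as child of A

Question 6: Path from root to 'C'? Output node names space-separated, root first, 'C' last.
Walk down from root: A -> C

Answer: A C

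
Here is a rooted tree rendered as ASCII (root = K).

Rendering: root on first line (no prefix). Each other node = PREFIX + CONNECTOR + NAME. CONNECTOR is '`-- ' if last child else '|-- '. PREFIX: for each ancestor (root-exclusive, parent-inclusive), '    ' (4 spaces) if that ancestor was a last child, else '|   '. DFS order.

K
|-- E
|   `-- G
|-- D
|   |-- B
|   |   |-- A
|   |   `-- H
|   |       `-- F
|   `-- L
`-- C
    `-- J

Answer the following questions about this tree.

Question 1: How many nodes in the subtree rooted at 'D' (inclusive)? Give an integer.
Subtree rooted at D contains: A, B, D, F, H, L
Count = 6

Answer: 6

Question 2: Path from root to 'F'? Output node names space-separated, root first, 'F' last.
Answer: K D B H F

Derivation:
Walk down from root: K -> D -> B -> H -> F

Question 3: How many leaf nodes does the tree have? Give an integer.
Answer: 5

Derivation:
Leaves (nodes with no children): A, F, G, J, L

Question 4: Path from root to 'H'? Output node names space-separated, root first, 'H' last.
Walk down from root: K -> D -> B -> H

Answer: K D B H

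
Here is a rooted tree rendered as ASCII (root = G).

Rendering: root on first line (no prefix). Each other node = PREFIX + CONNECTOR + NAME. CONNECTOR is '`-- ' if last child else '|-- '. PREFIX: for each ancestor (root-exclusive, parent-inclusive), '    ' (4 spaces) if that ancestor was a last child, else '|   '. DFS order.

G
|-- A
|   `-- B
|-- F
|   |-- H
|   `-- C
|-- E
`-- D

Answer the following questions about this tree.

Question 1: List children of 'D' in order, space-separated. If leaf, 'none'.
Node D's children (from adjacency): (leaf)

Answer: none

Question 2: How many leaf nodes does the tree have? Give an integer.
Answer: 5

Derivation:
Leaves (nodes with no children): B, C, D, E, H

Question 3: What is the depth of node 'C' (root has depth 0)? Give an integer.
Answer: 2

Derivation:
Path from root to C: G -> F -> C
Depth = number of edges = 2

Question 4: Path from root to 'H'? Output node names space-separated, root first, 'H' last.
Walk down from root: G -> F -> H

Answer: G F H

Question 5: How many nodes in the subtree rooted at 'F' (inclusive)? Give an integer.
Answer: 3

Derivation:
Subtree rooted at F contains: C, F, H
Count = 3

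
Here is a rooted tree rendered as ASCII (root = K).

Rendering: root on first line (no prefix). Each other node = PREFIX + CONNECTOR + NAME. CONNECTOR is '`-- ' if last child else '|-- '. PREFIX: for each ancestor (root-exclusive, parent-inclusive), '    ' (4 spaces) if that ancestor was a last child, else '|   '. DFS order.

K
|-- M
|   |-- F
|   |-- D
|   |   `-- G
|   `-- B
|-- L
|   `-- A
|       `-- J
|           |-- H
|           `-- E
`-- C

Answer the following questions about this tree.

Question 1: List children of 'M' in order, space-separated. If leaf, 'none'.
Answer: F D B

Derivation:
Node M's children (from adjacency): F, D, B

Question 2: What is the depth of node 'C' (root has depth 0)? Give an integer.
Path from root to C: K -> C
Depth = number of edges = 1

Answer: 1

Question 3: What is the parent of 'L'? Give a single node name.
Answer: K

Derivation:
Scan adjacency: L appears as child of K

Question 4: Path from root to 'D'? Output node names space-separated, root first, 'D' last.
Walk down from root: K -> M -> D

Answer: K M D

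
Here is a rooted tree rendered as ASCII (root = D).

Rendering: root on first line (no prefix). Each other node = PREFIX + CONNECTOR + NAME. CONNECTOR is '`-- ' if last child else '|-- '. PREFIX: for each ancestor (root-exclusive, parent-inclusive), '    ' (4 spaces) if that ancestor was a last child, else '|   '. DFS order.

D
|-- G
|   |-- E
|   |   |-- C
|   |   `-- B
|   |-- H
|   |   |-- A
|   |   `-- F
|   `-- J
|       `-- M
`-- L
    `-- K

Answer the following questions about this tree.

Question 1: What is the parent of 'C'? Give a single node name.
Answer: E

Derivation:
Scan adjacency: C appears as child of E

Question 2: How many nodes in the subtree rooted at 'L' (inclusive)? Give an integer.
Answer: 2

Derivation:
Subtree rooted at L contains: K, L
Count = 2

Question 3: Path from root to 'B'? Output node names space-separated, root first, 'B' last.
Walk down from root: D -> G -> E -> B

Answer: D G E B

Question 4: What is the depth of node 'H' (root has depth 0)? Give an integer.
Answer: 2

Derivation:
Path from root to H: D -> G -> H
Depth = number of edges = 2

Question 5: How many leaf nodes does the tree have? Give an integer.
Leaves (nodes with no children): A, B, C, F, K, M

Answer: 6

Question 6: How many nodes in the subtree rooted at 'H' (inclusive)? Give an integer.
Subtree rooted at H contains: A, F, H
Count = 3

Answer: 3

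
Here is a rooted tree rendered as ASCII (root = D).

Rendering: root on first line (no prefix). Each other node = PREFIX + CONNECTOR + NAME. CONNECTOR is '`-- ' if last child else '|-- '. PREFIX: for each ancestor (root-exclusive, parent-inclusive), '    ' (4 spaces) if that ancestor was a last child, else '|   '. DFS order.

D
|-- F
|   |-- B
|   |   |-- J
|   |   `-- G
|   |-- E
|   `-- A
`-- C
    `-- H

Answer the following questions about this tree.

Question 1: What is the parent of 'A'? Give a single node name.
Scan adjacency: A appears as child of F

Answer: F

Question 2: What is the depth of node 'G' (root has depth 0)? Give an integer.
Path from root to G: D -> F -> B -> G
Depth = number of edges = 3

Answer: 3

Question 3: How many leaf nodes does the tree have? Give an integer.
Leaves (nodes with no children): A, E, G, H, J

Answer: 5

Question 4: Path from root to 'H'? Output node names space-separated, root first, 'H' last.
Answer: D C H

Derivation:
Walk down from root: D -> C -> H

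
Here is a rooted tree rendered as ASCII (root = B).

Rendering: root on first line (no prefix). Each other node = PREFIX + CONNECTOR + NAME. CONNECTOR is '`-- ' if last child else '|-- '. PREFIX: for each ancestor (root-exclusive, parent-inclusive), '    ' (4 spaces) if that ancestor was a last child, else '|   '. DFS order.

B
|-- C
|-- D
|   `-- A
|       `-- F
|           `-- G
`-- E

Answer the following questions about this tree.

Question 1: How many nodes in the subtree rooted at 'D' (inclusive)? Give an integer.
Answer: 4

Derivation:
Subtree rooted at D contains: A, D, F, G
Count = 4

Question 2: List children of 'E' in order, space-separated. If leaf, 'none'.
Answer: none

Derivation:
Node E's children (from adjacency): (leaf)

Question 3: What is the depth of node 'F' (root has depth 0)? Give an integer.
Answer: 3

Derivation:
Path from root to F: B -> D -> A -> F
Depth = number of edges = 3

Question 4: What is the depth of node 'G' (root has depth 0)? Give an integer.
Path from root to G: B -> D -> A -> F -> G
Depth = number of edges = 4

Answer: 4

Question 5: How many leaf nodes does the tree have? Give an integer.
Answer: 3

Derivation:
Leaves (nodes with no children): C, E, G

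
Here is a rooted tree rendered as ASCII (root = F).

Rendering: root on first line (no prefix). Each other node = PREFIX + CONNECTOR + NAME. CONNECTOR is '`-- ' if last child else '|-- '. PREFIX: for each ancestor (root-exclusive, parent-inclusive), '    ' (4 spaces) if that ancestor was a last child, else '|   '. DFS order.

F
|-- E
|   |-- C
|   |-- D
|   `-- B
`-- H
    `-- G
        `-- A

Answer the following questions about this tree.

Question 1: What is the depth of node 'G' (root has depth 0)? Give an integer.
Answer: 2

Derivation:
Path from root to G: F -> H -> G
Depth = number of edges = 2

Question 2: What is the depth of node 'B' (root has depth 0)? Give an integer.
Answer: 2

Derivation:
Path from root to B: F -> E -> B
Depth = number of edges = 2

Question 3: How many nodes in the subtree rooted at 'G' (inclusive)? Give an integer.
Answer: 2

Derivation:
Subtree rooted at G contains: A, G
Count = 2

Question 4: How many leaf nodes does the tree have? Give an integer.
Leaves (nodes with no children): A, B, C, D

Answer: 4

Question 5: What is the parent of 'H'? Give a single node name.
Answer: F

Derivation:
Scan adjacency: H appears as child of F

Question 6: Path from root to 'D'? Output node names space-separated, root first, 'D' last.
Walk down from root: F -> E -> D

Answer: F E D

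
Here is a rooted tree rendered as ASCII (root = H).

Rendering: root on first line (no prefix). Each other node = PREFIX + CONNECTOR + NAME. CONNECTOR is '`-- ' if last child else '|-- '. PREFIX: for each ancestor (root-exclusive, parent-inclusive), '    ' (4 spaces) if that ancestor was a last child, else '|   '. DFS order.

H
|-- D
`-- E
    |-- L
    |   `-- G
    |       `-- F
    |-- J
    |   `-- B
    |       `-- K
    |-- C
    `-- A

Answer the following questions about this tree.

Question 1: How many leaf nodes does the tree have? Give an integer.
Answer: 5

Derivation:
Leaves (nodes with no children): A, C, D, F, K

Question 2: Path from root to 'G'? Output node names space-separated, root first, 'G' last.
Walk down from root: H -> E -> L -> G

Answer: H E L G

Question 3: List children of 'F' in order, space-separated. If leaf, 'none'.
Node F's children (from adjacency): (leaf)

Answer: none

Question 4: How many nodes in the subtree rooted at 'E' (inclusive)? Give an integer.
Answer: 9

Derivation:
Subtree rooted at E contains: A, B, C, E, F, G, J, K, L
Count = 9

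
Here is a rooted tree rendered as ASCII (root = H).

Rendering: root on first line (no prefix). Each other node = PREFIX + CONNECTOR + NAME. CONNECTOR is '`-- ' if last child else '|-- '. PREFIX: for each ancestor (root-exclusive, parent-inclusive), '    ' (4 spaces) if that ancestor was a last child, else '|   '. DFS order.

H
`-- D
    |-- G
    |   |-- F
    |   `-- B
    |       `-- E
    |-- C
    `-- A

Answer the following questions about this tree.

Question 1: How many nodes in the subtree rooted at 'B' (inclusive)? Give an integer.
Subtree rooted at B contains: B, E
Count = 2

Answer: 2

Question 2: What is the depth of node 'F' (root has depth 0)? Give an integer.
Path from root to F: H -> D -> G -> F
Depth = number of edges = 3

Answer: 3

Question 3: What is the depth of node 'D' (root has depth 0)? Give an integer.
Path from root to D: H -> D
Depth = number of edges = 1

Answer: 1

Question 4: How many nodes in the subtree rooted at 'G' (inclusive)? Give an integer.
Answer: 4

Derivation:
Subtree rooted at G contains: B, E, F, G
Count = 4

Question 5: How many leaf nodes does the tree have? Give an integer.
Leaves (nodes with no children): A, C, E, F

Answer: 4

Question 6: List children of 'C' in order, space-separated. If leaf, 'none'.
Answer: none

Derivation:
Node C's children (from adjacency): (leaf)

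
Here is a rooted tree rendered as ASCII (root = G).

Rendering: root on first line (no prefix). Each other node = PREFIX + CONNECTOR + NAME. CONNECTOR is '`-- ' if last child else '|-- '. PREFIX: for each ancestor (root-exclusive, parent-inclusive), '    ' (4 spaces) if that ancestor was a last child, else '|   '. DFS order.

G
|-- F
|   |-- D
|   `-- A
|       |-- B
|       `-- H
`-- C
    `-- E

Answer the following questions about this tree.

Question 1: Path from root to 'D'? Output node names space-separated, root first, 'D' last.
Walk down from root: G -> F -> D

Answer: G F D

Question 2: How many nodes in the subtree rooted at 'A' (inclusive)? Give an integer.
Answer: 3

Derivation:
Subtree rooted at A contains: A, B, H
Count = 3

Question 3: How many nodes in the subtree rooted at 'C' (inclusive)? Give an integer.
Subtree rooted at C contains: C, E
Count = 2

Answer: 2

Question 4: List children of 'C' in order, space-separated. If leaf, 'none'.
Node C's children (from adjacency): E

Answer: E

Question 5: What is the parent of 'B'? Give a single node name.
Answer: A

Derivation:
Scan adjacency: B appears as child of A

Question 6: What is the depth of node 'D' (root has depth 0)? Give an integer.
Path from root to D: G -> F -> D
Depth = number of edges = 2

Answer: 2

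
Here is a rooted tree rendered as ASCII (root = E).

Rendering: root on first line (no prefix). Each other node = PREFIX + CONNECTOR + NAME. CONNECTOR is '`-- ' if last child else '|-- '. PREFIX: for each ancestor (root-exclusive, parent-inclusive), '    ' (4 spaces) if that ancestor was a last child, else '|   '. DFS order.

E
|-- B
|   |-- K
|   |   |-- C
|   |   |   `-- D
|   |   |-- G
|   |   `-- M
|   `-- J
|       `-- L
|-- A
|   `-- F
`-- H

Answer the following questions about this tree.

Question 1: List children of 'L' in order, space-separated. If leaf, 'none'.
Answer: none

Derivation:
Node L's children (from adjacency): (leaf)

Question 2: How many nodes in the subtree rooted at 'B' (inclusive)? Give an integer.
Answer: 8

Derivation:
Subtree rooted at B contains: B, C, D, G, J, K, L, M
Count = 8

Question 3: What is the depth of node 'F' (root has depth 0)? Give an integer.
Path from root to F: E -> A -> F
Depth = number of edges = 2

Answer: 2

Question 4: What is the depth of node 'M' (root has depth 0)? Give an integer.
Path from root to M: E -> B -> K -> M
Depth = number of edges = 3

Answer: 3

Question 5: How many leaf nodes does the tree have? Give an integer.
Leaves (nodes with no children): D, F, G, H, L, M

Answer: 6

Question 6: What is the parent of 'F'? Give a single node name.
Answer: A

Derivation:
Scan adjacency: F appears as child of A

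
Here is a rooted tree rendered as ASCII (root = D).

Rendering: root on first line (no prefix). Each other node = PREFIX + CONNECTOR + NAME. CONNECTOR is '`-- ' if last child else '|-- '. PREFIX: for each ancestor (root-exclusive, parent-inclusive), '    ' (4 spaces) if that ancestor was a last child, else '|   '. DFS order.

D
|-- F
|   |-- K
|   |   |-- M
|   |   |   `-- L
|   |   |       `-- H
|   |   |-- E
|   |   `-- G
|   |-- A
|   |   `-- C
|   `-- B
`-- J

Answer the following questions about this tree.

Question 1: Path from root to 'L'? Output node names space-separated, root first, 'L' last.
Walk down from root: D -> F -> K -> M -> L

Answer: D F K M L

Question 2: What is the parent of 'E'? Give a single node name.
Answer: K

Derivation:
Scan adjacency: E appears as child of K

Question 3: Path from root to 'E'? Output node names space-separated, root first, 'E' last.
Answer: D F K E

Derivation:
Walk down from root: D -> F -> K -> E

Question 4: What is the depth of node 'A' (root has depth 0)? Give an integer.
Path from root to A: D -> F -> A
Depth = number of edges = 2

Answer: 2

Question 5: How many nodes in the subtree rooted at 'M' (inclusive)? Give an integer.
Subtree rooted at M contains: H, L, M
Count = 3

Answer: 3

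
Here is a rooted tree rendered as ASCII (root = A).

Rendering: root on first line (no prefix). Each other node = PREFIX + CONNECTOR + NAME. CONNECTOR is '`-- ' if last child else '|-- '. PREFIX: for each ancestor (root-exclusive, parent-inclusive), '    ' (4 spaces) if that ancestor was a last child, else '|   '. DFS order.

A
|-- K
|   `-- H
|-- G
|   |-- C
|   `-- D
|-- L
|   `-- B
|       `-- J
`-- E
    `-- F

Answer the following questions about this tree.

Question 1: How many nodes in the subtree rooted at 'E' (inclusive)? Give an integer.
Subtree rooted at E contains: E, F
Count = 2

Answer: 2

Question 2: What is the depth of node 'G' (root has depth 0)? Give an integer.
Path from root to G: A -> G
Depth = number of edges = 1

Answer: 1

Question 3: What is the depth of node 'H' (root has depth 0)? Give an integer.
Path from root to H: A -> K -> H
Depth = number of edges = 2

Answer: 2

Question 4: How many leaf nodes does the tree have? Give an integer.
Leaves (nodes with no children): C, D, F, H, J

Answer: 5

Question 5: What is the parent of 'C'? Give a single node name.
Answer: G

Derivation:
Scan adjacency: C appears as child of G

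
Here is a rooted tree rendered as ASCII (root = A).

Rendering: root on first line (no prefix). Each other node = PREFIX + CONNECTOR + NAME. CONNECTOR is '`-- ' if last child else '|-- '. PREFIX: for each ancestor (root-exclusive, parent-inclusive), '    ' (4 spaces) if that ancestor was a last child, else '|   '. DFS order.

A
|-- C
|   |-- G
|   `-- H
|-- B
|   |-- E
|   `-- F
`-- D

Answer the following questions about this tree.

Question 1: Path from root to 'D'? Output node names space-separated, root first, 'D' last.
Answer: A D

Derivation:
Walk down from root: A -> D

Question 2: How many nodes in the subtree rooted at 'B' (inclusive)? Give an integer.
Subtree rooted at B contains: B, E, F
Count = 3

Answer: 3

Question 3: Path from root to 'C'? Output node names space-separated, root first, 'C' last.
Walk down from root: A -> C

Answer: A C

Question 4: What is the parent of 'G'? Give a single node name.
Scan adjacency: G appears as child of C

Answer: C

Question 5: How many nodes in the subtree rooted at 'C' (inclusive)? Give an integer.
Answer: 3

Derivation:
Subtree rooted at C contains: C, G, H
Count = 3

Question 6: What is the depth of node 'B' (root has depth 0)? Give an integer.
Answer: 1

Derivation:
Path from root to B: A -> B
Depth = number of edges = 1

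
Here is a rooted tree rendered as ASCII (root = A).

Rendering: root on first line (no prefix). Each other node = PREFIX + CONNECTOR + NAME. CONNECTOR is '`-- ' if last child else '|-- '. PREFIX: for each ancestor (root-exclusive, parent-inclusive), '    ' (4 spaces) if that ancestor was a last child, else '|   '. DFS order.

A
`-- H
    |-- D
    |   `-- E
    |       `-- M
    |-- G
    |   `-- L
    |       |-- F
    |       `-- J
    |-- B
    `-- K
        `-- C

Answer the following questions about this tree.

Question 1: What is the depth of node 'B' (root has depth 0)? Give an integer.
Answer: 2

Derivation:
Path from root to B: A -> H -> B
Depth = number of edges = 2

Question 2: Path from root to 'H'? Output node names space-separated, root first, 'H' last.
Walk down from root: A -> H

Answer: A H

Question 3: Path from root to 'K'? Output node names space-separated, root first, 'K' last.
Answer: A H K

Derivation:
Walk down from root: A -> H -> K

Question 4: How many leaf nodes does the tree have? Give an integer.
Answer: 5

Derivation:
Leaves (nodes with no children): B, C, F, J, M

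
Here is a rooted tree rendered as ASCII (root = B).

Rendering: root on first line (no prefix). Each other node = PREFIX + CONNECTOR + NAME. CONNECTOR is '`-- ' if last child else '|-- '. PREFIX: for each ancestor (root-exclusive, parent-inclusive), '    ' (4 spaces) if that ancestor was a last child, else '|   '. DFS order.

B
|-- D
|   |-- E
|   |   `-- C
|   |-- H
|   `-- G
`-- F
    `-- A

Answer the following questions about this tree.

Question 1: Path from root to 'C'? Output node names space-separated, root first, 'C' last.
Answer: B D E C

Derivation:
Walk down from root: B -> D -> E -> C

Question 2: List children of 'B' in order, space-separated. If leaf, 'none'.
Answer: D F

Derivation:
Node B's children (from adjacency): D, F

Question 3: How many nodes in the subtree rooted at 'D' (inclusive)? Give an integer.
Answer: 5

Derivation:
Subtree rooted at D contains: C, D, E, G, H
Count = 5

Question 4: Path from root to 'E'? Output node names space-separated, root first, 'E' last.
Walk down from root: B -> D -> E

Answer: B D E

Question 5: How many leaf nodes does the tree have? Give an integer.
Leaves (nodes with no children): A, C, G, H

Answer: 4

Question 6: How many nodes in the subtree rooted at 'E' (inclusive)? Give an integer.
Answer: 2

Derivation:
Subtree rooted at E contains: C, E
Count = 2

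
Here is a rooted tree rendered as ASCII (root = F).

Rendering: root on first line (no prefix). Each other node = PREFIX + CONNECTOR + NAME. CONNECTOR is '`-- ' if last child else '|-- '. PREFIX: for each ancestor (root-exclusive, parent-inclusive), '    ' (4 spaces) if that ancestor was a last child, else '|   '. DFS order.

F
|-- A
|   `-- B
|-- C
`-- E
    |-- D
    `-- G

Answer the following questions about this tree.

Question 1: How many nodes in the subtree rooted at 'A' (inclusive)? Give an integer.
Subtree rooted at A contains: A, B
Count = 2

Answer: 2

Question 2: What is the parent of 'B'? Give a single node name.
Scan adjacency: B appears as child of A

Answer: A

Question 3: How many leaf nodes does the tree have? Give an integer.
Answer: 4

Derivation:
Leaves (nodes with no children): B, C, D, G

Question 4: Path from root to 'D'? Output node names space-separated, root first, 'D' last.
Walk down from root: F -> E -> D

Answer: F E D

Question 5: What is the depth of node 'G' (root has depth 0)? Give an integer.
Answer: 2

Derivation:
Path from root to G: F -> E -> G
Depth = number of edges = 2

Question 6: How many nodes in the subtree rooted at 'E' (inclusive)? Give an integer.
Subtree rooted at E contains: D, E, G
Count = 3

Answer: 3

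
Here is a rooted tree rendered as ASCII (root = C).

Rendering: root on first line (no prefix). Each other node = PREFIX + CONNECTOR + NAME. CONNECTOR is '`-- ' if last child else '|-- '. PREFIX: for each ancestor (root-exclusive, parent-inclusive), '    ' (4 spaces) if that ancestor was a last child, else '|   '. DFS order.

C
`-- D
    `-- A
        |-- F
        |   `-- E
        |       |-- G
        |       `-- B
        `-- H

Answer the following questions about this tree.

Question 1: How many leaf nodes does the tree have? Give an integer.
Leaves (nodes with no children): B, G, H

Answer: 3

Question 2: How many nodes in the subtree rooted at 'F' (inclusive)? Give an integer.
Subtree rooted at F contains: B, E, F, G
Count = 4

Answer: 4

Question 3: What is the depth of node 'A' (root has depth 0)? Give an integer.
Path from root to A: C -> D -> A
Depth = number of edges = 2

Answer: 2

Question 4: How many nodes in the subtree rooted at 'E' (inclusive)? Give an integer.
Subtree rooted at E contains: B, E, G
Count = 3

Answer: 3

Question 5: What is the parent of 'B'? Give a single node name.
Answer: E

Derivation:
Scan adjacency: B appears as child of E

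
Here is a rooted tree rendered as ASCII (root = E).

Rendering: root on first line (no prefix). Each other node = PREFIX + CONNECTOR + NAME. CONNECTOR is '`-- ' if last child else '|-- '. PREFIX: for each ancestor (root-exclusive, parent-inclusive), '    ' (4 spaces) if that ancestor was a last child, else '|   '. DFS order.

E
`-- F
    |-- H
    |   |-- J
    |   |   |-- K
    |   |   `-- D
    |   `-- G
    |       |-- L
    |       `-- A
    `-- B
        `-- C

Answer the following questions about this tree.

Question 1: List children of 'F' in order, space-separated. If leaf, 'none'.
Node F's children (from adjacency): H, B

Answer: H B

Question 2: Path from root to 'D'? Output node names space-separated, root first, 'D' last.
Answer: E F H J D

Derivation:
Walk down from root: E -> F -> H -> J -> D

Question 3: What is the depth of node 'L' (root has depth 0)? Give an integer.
Answer: 4

Derivation:
Path from root to L: E -> F -> H -> G -> L
Depth = number of edges = 4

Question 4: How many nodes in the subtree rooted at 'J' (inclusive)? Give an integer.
Answer: 3

Derivation:
Subtree rooted at J contains: D, J, K
Count = 3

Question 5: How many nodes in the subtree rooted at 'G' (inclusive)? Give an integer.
Answer: 3

Derivation:
Subtree rooted at G contains: A, G, L
Count = 3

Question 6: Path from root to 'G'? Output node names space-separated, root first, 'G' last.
Answer: E F H G

Derivation:
Walk down from root: E -> F -> H -> G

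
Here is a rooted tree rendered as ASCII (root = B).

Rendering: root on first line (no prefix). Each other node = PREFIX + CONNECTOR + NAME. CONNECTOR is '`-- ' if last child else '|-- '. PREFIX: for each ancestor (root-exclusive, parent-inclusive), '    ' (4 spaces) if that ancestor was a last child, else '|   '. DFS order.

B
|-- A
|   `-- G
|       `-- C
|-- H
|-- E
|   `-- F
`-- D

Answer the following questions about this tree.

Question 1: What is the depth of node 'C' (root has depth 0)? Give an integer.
Answer: 3

Derivation:
Path from root to C: B -> A -> G -> C
Depth = number of edges = 3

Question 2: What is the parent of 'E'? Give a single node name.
Scan adjacency: E appears as child of B

Answer: B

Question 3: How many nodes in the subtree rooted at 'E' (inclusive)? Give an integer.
Answer: 2

Derivation:
Subtree rooted at E contains: E, F
Count = 2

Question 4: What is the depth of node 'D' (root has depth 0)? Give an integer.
Answer: 1

Derivation:
Path from root to D: B -> D
Depth = number of edges = 1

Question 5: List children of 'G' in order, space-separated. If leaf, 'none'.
Answer: C

Derivation:
Node G's children (from adjacency): C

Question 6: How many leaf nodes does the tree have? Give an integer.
Leaves (nodes with no children): C, D, F, H

Answer: 4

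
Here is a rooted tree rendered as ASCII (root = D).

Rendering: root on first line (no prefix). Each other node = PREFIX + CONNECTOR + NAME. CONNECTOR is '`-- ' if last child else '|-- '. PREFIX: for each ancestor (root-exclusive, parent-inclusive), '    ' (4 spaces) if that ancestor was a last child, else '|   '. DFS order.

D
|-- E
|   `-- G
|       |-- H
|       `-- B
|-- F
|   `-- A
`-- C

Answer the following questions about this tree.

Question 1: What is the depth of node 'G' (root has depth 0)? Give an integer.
Path from root to G: D -> E -> G
Depth = number of edges = 2

Answer: 2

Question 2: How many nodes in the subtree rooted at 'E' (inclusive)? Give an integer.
Subtree rooted at E contains: B, E, G, H
Count = 4

Answer: 4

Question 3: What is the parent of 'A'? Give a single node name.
Answer: F

Derivation:
Scan adjacency: A appears as child of F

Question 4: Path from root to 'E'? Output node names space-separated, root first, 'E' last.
Walk down from root: D -> E

Answer: D E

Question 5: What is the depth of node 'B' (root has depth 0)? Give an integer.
Path from root to B: D -> E -> G -> B
Depth = number of edges = 3

Answer: 3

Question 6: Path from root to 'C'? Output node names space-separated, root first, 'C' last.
Answer: D C

Derivation:
Walk down from root: D -> C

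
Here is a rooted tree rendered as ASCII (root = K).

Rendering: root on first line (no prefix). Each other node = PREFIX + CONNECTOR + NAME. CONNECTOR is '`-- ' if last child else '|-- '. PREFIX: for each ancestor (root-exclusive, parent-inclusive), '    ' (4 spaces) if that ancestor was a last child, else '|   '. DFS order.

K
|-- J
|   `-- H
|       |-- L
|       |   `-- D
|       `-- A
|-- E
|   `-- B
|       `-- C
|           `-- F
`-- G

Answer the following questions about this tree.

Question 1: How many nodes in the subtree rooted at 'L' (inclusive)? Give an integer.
Answer: 2

Derivation:
Subtree rooted at L contains: D, L
Count = 2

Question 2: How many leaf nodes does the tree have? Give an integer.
Answer: 4

Derivation:
Leaves (nodes with no children): A, D, F, G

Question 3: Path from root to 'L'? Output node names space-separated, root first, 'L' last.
Answer: K J H L

Derivation:
Walk down from root: K -> J -> H -> L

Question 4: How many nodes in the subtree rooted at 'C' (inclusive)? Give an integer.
Answer: 2

Derivation:
Subtree rooted at C contains: C, F
Count = 2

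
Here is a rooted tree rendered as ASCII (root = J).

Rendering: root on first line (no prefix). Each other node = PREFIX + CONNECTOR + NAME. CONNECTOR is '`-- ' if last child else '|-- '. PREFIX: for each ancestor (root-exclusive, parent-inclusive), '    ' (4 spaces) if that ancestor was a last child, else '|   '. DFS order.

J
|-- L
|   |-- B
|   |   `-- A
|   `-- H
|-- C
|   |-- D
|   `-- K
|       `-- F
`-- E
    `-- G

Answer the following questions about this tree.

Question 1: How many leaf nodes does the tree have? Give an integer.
Answer: 5

Derivation:
Leaves (nodes with no children): A, D, F, G, H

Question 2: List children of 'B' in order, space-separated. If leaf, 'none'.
Answer: A

Derivation:
Node B's children (from adjacency): A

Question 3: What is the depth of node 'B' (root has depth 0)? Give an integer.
Path from root to B: J -> L -> B
Depth = number of edges = 2

Answer: 2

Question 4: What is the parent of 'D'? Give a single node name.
Answer: C

Derivation:
Scan adjacency: D appears as child of C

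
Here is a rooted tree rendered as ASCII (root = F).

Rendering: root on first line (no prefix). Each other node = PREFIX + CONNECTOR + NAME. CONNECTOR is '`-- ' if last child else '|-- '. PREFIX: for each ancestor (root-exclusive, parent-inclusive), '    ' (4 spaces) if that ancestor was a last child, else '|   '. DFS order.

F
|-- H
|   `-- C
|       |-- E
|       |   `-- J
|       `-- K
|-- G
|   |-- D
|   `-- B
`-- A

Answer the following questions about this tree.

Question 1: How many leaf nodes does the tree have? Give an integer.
Leaves (nodes with no children): A, B, D, J, K

Answer: 5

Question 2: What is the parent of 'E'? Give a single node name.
Scan adjacency: E appears as child of C

Answer: C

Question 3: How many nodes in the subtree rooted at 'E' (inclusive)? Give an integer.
Answer: 2

Derivation:
Subtree rooted at E contains: E, J
Count = 2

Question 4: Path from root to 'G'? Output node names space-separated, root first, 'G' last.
Walk down from root: F -> G

Answer: F G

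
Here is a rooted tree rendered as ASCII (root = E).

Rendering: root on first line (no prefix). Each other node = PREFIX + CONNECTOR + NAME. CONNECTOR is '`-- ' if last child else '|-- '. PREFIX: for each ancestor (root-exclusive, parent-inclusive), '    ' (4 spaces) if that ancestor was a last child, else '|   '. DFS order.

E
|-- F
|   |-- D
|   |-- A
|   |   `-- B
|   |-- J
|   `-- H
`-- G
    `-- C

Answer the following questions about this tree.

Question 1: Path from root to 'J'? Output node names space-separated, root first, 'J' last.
Answer: E F J

Derivation:
Walk down from root: E -> F -> J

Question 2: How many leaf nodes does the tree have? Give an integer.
Leaves (nodes with no children): B, C, D, H, J

Answer: 5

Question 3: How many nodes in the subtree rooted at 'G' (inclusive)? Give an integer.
Subtree rooted at G contains: C, G
Count = 2

Answer: 2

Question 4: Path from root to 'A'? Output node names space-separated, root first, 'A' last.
Answer: E F A

Derivation:
Walk down from root: E -> F -> A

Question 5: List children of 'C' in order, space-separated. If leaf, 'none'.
Answer: none

Derivation:
Node C's children (from adjacency): (leaf)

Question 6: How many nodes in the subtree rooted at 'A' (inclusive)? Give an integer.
Answer: 2

Derivation:
Subtree rooted at A contains: A, B
Count = 2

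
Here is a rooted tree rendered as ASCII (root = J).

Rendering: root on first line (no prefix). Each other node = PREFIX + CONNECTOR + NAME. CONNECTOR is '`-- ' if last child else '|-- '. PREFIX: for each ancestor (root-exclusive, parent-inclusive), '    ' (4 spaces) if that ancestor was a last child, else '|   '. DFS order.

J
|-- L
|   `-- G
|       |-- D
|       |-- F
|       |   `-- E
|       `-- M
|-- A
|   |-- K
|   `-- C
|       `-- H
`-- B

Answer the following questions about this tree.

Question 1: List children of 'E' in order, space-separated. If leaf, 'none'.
Node E's children (from adjacency): (leaf)

Answer: none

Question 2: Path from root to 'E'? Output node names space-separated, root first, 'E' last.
Answer: J L G F E

Derivation:
Walk down from root: J -> L -> G -> F -> E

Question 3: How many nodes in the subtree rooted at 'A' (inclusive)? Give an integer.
Answer: 4

Derivation:
Subtree rooted at A contains: A, C, H, K
Count = 4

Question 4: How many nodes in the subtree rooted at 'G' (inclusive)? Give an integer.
Answer: 5

Derivation:
Subtree rooted at G contains: D, E, F, G, M
Count = 5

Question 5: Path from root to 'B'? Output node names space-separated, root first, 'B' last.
Walk down from root: J -> B

Answer: J B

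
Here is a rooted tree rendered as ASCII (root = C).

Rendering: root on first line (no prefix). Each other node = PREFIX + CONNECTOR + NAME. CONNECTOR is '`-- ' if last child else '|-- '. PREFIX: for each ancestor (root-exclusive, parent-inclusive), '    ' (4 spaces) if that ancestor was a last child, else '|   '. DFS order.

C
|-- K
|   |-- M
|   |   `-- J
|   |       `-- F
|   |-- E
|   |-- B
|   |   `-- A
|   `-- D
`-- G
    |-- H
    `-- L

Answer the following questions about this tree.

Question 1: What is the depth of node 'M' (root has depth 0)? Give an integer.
Path from root to M: C -> K -> M
Depth = number of edges = 2

Answer: 2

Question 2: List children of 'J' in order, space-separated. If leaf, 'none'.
Node J's children (from adjacency): F

Answer: F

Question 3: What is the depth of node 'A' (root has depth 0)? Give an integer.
Path from root to A: C -> K -> B -> A
Depth = number of edges = 3

Answer: 3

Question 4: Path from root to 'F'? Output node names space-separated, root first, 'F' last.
Answer: C K M J F

Derivation:
Walk down from root: C -> K -> M -> J -> F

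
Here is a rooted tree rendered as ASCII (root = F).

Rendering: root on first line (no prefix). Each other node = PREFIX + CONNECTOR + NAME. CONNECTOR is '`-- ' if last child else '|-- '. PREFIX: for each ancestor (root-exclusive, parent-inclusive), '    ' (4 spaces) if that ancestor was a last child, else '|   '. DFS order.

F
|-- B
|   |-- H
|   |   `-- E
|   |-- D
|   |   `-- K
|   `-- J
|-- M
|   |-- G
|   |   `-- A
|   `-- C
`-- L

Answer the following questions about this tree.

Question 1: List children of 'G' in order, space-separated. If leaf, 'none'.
Answer: A

Derivation:
Node G's children (from adjacency): A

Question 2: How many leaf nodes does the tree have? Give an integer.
Leaves (nodes with no children): A, C, E, J, K, L

Answer: 6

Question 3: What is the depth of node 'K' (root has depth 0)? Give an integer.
Answer: 3

Derivation:
Path from root to K: F -> B -> D -> K
Depth = number of edges = 3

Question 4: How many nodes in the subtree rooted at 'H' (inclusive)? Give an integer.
Answer: 2

Derivation:
Subtree rooted at H contains: E, H
Count = 2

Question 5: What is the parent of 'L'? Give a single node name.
Scan adjacency: L appears as child of F

Answer: F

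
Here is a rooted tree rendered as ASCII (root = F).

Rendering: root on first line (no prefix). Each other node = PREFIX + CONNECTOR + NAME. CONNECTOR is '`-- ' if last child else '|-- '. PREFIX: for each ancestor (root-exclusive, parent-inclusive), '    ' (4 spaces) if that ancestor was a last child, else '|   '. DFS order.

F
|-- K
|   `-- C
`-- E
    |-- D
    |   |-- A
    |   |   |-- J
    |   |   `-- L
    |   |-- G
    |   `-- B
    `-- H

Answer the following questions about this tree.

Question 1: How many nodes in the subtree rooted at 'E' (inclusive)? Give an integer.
Subtree rooted at E contains: A, B, D, E, G, H, J, L
Count = 8

Answer: 8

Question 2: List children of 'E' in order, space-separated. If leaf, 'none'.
Node E's children (from adjacency): D, H

Answer: D H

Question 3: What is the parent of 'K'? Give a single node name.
Scan adjacency: K appears as child of F

Answer: F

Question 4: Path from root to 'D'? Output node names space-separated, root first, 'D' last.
Answer: F E D

Derivation:
Walk down from root: F -> E -> D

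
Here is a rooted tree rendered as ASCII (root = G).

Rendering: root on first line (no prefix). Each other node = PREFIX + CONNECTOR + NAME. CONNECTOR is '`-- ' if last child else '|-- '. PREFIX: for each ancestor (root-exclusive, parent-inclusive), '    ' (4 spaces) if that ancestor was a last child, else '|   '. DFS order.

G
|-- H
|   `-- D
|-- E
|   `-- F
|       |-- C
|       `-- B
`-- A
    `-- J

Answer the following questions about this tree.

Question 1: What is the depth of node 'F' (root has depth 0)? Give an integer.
Path from root to F: G -> E -> F
Depth = number of edges = 2

Answer: 2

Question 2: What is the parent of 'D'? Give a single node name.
Scan adjacency: D appears as child of H

Answer: H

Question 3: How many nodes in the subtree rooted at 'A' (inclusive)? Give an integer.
Answer: 2

Derivation:
Subtree rooted at A contains: A, J
Count = 2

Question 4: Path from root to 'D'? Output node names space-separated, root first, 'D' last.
Answer: G H D

Derivation:
Walk down from root: G -> H -> D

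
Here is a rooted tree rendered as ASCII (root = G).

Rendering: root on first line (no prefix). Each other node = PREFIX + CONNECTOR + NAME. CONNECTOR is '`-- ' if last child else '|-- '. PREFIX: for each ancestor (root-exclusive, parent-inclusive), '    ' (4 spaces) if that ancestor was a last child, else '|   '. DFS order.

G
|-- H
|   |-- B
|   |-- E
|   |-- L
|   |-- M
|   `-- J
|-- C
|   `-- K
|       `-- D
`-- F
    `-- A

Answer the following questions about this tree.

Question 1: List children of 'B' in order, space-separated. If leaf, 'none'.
Node B's children (from adjacency): (leaf)

Answer: none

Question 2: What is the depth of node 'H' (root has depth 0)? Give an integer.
Answer: 1

Derivation:
Path from root to H: G -> H
Depth = number of edges = 1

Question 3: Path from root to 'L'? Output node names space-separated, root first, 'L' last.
Walk down from root: G -> H -> L

Answer: G H L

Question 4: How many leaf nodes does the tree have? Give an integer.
Answer: 7

Derivation:
Leaves (nodes with no children): A, B, D, E, J, L, M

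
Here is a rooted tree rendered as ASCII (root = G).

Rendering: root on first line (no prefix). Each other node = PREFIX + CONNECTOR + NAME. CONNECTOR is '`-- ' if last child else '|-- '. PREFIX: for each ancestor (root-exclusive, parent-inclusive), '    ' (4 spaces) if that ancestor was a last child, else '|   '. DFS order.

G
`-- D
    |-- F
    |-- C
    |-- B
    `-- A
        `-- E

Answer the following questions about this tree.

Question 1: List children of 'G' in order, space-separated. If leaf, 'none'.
Answer: D

Derivation:
Node G's children (from adjacency): D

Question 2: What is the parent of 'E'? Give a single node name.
Answer: A

Derivation:
Scan adjacency: E appears as child of A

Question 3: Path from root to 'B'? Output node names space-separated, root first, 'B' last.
Walk down from root: G -> D -> B

Answer: G D B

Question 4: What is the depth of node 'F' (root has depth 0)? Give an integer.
Path from root to F: G -> D -> F
Depth = number of edges = 2

Answer: 2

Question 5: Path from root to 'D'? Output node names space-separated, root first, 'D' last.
Answer: G D

Derivation:
Walk down from root: G -> D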